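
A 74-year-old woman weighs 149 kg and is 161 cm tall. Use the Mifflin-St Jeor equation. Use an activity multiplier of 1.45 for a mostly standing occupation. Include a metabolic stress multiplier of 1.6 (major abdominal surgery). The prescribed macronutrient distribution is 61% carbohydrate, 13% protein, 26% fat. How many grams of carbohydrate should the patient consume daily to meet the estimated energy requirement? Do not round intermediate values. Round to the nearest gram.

695 g/day

Mifflin-St Jeor (female): BMR = 10(149) + 6.25(161) − 5(74) − 161 = 1490 + 1006.25 − 370 − 161 = 1965.25 kcal/day.
TEE = 1965.25 × 1.45 = 2849.6125 kcal/day.
With stress factor 1.6: 2849.6125 × 1.6 = 4559.38 kcal/day.
Carbohydrate energy = 61% × 4559.38 = 2781.2218 kcal.
Carbohydrate = 2781.2218 ÷ 4 kcal/g = 695.3055 g.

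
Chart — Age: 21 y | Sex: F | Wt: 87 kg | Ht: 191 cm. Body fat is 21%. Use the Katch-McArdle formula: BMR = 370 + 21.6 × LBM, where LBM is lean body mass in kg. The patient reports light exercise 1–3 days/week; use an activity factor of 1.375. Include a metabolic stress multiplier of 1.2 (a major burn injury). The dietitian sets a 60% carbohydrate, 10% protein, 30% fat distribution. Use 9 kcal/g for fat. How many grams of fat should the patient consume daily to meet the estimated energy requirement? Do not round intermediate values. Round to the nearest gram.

LBM = 87 × (1 − 0.21) = 68.73 kg. Katch-McArdle: BMR = 370 + 21.6 × 68.73 = 1854.568 kcal/day.
TEE = 1854.568 × 1.375 = 2550.031 kcal/day.
With stress factor 1.2: 2550.031 × 1.2 = 3060.0372 kcal/day.
Fat energy = 30% × 3060.0372 = 918.0112 kcal.
Fat = 918.0112 ÷ 9 kcal/g = 102.0012 g.

102 g/day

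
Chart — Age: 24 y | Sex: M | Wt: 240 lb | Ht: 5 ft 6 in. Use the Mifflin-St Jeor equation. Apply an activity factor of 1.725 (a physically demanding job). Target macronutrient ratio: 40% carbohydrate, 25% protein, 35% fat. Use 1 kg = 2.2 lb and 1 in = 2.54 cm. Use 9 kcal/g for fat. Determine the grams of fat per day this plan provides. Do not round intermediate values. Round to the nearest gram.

Convert to metric: weight = 240 ÷ 2.2 = 109.0909 kg; height = (5×12 + 6) × 2.54 = 66 × 2.54 = 167.64 cm.
Mifflin-St Jeor (male): BMR = 10(109.0909) + 6.25(167.64) − 5(24) + 5 = 1090.9091 + 1047.75 − 120 + 5 = 2023.6591 kcal/day.
TEE = 2023.6591 × 1.725 = 3490.8119 kcal/day.
Fat energy = 35% × 3490.8119 = 1221.7842 kcal.
Fat = 1221.7842 ÷ 9 kcal/g = 135.7538 g.

136 g/day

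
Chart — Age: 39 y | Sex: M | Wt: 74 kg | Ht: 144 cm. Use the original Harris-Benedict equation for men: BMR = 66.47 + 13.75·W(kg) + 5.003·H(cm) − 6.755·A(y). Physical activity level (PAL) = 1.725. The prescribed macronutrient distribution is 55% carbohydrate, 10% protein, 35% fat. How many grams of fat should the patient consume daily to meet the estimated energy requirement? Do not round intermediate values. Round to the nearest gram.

103 g/day

Harris-Benedict: BMR = 66.47 + 13.75(74) + 5.003(144) − 6.755(39) = 1540.957 kcal/day.
TEE = 1540.957 × 1.725 = 2658.1508 kcal/day.
Fat energy = 35% × 2658.1508 = 930.3528 kcal.
Fat = 930.3528 ÷ 9 kcal/g = 103.3725 g.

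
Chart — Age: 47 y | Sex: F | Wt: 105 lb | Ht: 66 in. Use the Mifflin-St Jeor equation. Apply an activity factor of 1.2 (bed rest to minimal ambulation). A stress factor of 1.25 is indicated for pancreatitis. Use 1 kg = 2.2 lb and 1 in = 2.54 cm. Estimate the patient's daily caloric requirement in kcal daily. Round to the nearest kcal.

1694 kcal daily

Convert to metric: weight = 105 ÷ 2.2 = 47.7273 kg; height = 66 × 2.54 = 167.64 cm.
Mifflin-St Jeor (female): BMR = 10(47.7273) + 6.25(167.64) − 5(47) − 161 = 477.2727 + 1047.75 − 235 − 161 = 1129.0227 kcal/day.
TEE = BMR × activity factor = 1129.0227 × 1.2 = 1354.8273 kcal/day.
Apply stress factor: 1354.8273 × 1.25 = 1693.5341 kcal/day.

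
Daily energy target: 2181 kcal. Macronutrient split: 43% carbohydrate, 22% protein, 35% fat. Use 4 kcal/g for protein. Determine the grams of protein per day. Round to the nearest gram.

Protein energy = 22% × 2181 = 479.82 kcal.
At 4 kcal/g: 479.82 ÷ 4 = 119.955 g.

120 g/day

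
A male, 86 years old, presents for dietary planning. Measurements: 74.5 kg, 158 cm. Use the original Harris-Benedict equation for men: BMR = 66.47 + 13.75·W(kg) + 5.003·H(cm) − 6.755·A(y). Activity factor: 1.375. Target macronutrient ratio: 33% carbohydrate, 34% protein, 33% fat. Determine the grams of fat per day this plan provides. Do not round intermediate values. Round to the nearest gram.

Harris-Benedict: BMR = 66.47 + 13.75(74.5) + 5.003(158) − 6.755(86) = 1300.389 kcal/day.
TEE = 1300.389 × 1.375 = 1788.0349 kcal/day.
Fat energy = 33% × 1788.0349 = 590.0515 kcal.
Fat = 590.0515 ÷ 9 kcal/g = 65.5613 g.

66 g/day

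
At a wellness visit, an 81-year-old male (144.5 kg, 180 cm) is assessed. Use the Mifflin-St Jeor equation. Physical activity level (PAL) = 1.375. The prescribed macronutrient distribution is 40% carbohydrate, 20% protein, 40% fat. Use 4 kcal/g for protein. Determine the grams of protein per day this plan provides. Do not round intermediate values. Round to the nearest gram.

149 g/day

Mifflin-St Jeor (male): BMR = 10(144.5) + 6.25(180) − 5(81) + 5 = 1445 + 1125 − 405 + 5 = 2170 kcal/day.
TEE = 2170 × 1.375 = 2983.75 kcal/day.
Protein energy = 20% × 2983.75 = 596.75 kcal.
Protein = 596.75 ÷ 4 kcal/g = 149.1875 g.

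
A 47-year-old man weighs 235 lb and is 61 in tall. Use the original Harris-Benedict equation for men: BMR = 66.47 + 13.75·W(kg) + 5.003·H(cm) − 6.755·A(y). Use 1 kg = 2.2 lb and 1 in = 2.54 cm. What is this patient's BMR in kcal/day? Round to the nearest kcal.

1993 kcal/day

Convert to metric: weight = 235 ÷ 2.2 = 106.8182 kg; height = 61 × 2.54 = 154.94 cm.
Harris-Benedict: BMR = 66.47 + 13.75(106.8182) + 5.003(154.94) − 6.755(47) = 1992.8998 kcal/day.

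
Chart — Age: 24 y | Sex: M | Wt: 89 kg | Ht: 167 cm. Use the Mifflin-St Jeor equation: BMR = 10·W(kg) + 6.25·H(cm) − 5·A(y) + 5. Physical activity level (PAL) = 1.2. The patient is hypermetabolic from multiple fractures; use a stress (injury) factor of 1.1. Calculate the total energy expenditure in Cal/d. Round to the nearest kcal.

Mifflin-St Jeor (male): BMR = 10(89) + 6.25(167) − 5(24) + 5 = 890 + 1043.75 − 120 + 5 = 1818.75 kcal/day.
TEE = BMR × activity factor = 1818.75 × 1.2 = 2182.5 kcal/day.
Apply stress factor: 2182.5 × 1.1 = 2400.75 kcal/day.

2401 Cal/d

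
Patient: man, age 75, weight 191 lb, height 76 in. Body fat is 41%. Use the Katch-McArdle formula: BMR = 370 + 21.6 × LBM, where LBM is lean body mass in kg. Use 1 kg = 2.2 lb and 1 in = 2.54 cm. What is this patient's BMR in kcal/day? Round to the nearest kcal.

1476 kcal/day

Convert to metric: weight = 191 ÷ 2.2 = 86.8182 kg; height = 76 × 2.54 = 193.04 cm.
LBM = 86.8182 × (1 − 0.41) = 51.2227 kg. Katch-McArdle: BMR = 370 + 21.6 × 51.2227 = 1476.4109 kcal/day.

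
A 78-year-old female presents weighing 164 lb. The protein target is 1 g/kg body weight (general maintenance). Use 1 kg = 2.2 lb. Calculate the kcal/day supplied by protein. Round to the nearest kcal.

Weight in kg = 164 ÷ 2.2 = 74.5455 kg.
Protein = 1 g/kg × 74.5455 kg = 74.5455 g/day.
Protein energy = 74.5455 g × 4 kcal/g = 298.1818 kcal/day.

298 kcal/day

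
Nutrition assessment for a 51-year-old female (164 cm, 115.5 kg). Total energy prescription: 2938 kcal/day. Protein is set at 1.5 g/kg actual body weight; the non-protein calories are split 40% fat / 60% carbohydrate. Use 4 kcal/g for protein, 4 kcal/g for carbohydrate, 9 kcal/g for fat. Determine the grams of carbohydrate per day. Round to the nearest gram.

337 g/day

Protein = 1.5 × 115.5 = 173.25 g → 173.25 × 4 = 693 kcal.
Non-protein calories = 2938 − 693 = 2245 kcal.
Fat: 40% × 2245 = 898 kcal; carbohydrate: 1347 kcal.
Carbohydrate: 1347 kcal ÷ 4 kcal/g = 336.75 g.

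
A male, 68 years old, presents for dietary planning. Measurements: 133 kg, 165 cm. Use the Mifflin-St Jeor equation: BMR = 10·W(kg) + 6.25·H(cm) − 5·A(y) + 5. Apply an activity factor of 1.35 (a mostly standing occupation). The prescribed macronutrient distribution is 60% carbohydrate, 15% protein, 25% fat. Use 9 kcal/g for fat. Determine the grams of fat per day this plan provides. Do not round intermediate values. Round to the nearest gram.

Mifflin-St Jeor (male): BMR = 10(133) + 6.25(165) − 5(68) + 5 = 1330 + 1031.25 − 340 + 5 = 2026.25 kcal/day.
TEE = 2026.25 × 1.35 = 2735.4375 kcal/day.
Fat energy = 25% × 2735.4375 = 683.8594 kcal.
Fat = 683.8594 ÷ 9 kcal/g = 75.9844 g.

76 g/day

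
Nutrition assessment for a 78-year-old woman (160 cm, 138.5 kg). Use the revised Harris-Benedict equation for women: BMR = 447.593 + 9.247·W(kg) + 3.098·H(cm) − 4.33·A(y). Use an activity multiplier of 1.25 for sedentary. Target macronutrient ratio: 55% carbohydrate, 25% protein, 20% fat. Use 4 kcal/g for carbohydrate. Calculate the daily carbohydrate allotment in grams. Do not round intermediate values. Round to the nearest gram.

324 g/day

Harris-Benedict: BMR = 447.593 + 9.247(138.5) + 3.098(160) − 4.33(78) = 1886.2425 kcal/day.
TEE = 1886.2425 × 1.25 = 2357.8031 kcal/day.
Carbohydrate energy = 55% × 2357.8031 = 1296.7917 kcal.
Carbohydrate = 1296.7917 ÷ 4 kcal/g = 324.1979 g.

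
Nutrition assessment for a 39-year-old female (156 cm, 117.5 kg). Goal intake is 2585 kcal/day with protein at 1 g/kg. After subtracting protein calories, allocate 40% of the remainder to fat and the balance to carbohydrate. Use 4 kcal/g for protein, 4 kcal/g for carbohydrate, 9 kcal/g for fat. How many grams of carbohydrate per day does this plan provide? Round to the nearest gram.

317 g/day

Protein = 1 × 117.5 = 117.5 g → 117.5 × 4 = 470 kcal.
Non-protein calories = 2585 − 470 = 2115 kcal.
Fat: 40% × 2115 = 846 kcal; carbohydrate: 1269 kcal.
Carbohydrate: 1269 kcal ÷ 4 kcal/g = 317.25 g.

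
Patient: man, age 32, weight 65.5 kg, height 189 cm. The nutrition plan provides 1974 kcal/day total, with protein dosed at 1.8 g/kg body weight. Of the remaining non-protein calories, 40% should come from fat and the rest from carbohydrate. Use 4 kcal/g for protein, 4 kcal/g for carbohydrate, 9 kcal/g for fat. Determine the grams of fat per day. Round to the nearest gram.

67 g/day

Protein = 1.8 × 65.5 = 117.9 g → 117.9 × 4 = 471.6 kcal.
Non-protein calories = 1974 − 471.6 = 1502.4 kcal.
Fat: 40% × 1502.4 = 600.96 kcal; carbohydrate: 901.44 kcal.
Fat: 600.96 kcal ÷ 9 kcal/g = 66.7733 g.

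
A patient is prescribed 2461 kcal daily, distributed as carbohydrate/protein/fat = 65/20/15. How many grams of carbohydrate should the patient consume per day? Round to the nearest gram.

400 g/day

Carbohydrate energy = 65% × 2461 = 1599.65 kcal.
At 4 kcal/g: 1599.65 ÷ 4 = 399.9125 g.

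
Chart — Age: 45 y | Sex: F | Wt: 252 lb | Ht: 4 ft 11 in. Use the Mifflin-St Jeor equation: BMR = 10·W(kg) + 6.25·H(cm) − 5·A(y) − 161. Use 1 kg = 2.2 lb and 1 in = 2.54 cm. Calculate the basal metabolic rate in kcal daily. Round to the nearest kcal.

Convert to metric: weight = 252 ÷ 2.2 = 114.5455 kg; height = (4×12 + 11) × 2.54 = 59 × 2.54 = 149.86 cm.
Mifflin-St Jeor (female): BMR = 10(114.5455) + 6.25(149.86) − 5(45) − 161 = 1145.4545 + 936.625 − 225 − 161 = 1696.0795 kcal/day.

1696 kcal daily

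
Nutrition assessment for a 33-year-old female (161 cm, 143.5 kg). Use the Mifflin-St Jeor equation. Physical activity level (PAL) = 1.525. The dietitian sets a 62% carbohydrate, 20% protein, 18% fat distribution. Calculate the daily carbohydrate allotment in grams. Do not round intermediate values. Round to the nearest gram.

500 g/day

Mifflin-St Jeor (female): BMR = 10(143.5) + 6.25(161) − 5(33) − 161 = 1435 + 1006.25 − 165 − 161 = 2115.25 kcal/day.
TEE = 2115.25 × 1.525 = 3225.7563 kcal/day.
Carbohydrate energy = 62% × 3225.7563 = 1999.9689 kcal.
Carbohydrate = 1999.9689 ÷ 4 kcal/g = 499.9922 g.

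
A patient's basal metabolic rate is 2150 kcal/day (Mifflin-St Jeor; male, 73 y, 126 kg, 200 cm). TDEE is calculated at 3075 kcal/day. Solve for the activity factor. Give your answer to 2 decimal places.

Activity factor = TEE ÷ BMR = 3075 ÷ 2150 = 1.43.

1.43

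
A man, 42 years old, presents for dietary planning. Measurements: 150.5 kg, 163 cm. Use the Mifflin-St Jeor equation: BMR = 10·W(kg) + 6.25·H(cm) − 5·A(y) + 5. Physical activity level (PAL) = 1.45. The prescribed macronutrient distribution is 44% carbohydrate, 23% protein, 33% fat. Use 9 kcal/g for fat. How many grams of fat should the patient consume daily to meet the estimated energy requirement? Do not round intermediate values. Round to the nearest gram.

Mifflin-St Jeor (male): BMR = 10(150.5) + 6.25(163) − 5(42) + 5 = 1505 + 1018.75 − 210 + 5 = 2318.75 kcal/day.
TEE = 2318.75 × 1.45 = 3362.1875 kcal/day.
Fat energy = 33% × 3362.1875 = 1109.5219 kcal.
Fat = 1109.5219 ÷ 9 kcal/g = 123.2802 g.

123 g/day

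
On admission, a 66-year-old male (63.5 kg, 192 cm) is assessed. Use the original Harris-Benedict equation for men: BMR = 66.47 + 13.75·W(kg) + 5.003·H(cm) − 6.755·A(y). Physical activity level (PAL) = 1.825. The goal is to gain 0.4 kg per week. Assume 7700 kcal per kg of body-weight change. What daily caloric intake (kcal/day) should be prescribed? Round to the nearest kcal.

Harris-Benedict: BMR = 66.47 + 13.75(63.5) + 5.003(192) − 6.755(66) = 1454.341 kcal/day.
TEE = 1454.341 × 1.825 = 2654.1723 kcal/day.
Required daily surplus = 0.4 × 7700 ÷ 7 = 440 kcal/day.
Target intake = 2654.1723 + 440 = 3094.1723 kcal/day.

3094 kcal/day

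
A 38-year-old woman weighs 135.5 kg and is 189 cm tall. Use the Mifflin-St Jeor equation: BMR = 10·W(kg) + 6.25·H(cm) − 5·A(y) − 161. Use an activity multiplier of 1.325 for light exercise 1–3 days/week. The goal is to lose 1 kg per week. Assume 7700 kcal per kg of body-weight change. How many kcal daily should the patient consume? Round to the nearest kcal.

Mifflin-St Jeor (female): BMR = 10(135.5) + 6.25(189) − 5(38) − 161 = 1355 + 1181.25 − 190 − 161 = 2185.25 kcal/day.
TEE = 2185.25 × 1.325 = 2895.4563 kcal/day.
Required daily deficit = 1 × 7700 ÷ 7 = 1100 kcal/day.
Target intake = 2895.4563 − 1100 = 1795.4563 kcal/day.

1795 kcal daily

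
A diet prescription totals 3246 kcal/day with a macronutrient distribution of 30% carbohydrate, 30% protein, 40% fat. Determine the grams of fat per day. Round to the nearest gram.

144 g/day

Fat energy = 40% × 3246 = 1298.4 kcal.
At 9 kcal/g: 1298.4 ÷ 9 = 144.2667 g.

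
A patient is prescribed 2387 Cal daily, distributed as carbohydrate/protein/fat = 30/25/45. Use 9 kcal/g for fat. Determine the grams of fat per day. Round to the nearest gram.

Fat energy = 45% × 2387 = 1074.15 kcal.
At 9 kcal/g: 1074.15 ÷ 9 = 119.35 g.

119 g/day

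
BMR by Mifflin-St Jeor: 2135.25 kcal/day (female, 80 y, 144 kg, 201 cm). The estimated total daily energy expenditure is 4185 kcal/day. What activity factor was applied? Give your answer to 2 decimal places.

1.96

Activity factor = TEE ÷ BMR = 4185 ÷ 2135.25 = 1.96.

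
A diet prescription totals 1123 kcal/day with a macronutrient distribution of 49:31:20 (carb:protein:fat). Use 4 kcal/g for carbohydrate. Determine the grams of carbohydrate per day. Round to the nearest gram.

Carbohydrate energy = 49% × 1123 = 550.27 kcal.
At 4 kcal/g: 550.27 ÷ 4 = 137.5675 g.

138 g/day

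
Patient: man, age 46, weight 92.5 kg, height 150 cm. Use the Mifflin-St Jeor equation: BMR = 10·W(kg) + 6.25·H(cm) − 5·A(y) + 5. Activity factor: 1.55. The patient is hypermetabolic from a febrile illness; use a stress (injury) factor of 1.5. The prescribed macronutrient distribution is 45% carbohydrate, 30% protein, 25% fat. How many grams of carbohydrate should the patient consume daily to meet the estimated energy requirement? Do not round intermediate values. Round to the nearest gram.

428 g/day

Mifflin-St Jeor (male): BMR = 10(92.5) + 6.25(150) − 5(46) + 5 = 925 + 937.5 − 230 + 5 = 1637.5 kcal/day.
TEE = 1637.5 × 1.55 = 2538.125 kcal/day.
With stress factor 1.5: 2538.125 × 1.5 = 3807.1875 kcal/day.
Carbohydrate energy = 45% × 3807.1875 = 1713.2344 kcal.
Carbohydrate = 1713.2344 ÷ 4 kcal/g = 428.3086 g.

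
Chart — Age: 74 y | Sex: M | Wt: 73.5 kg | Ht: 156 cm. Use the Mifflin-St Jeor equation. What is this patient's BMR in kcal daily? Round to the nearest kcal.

1345 kcal daily

Mifflin-St Jeor (male): BMR = 10(73.5) + 6.25(156) − 5(74) + 5 = 735 + 975 − 370 + 5 = 1345 kcal/day.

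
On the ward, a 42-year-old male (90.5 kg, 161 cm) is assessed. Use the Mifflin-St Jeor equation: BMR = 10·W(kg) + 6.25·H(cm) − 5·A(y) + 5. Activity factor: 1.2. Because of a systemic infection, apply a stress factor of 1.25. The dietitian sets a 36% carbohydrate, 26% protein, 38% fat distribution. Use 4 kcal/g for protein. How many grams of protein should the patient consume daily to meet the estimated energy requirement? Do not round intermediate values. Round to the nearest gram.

166 g/day

Mifflin-St Jeor (male): BMR = 10(90.5) + 6.25(161) − 5(42) + 5 = 905 + 1006.25 − 210 + 5 = 1706.25 kcal/day.
TEE = 1706.25 × 1.2 = 2047.5 kcal/day.
With stress factor 1.25: 2047.5 × 1.25 = 2559.375 kcal/day.
Protein energy = 26% × 2559.375 = 665.4375 kcal.
Protein = 665.4375 ÷ 4 kcal/g = 166.3594 g.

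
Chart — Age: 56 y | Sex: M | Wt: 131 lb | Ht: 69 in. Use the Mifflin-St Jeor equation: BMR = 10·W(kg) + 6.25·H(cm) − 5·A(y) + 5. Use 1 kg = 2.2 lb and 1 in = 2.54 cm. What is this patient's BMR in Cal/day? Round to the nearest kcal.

Convert to metric: weight = 131 ÷ 2.2 = 59.5455 kg; height = 69 × 2.54 = 175.26 cm.
Mifflin-St Jeor (male): BMR = 10(59.5455) + 6.25(175.26) − 5(56) + 5 = 595.4545 + 1095.375 − 280 + 5 = 1415.8295 kcal/day.

1416 Cal/day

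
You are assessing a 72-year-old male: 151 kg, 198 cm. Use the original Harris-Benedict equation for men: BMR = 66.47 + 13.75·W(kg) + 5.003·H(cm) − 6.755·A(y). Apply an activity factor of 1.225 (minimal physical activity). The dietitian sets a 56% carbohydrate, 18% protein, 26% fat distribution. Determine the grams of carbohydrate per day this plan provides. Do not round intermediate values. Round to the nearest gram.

454 g/day

Harris-Benedict: BMR = 66.47 + 13.75(151) + 5.003(198) − 6.755(72) = 2646.954 kcal/day.
TEE = 2646.954 × 1.225 = 3242.5187 kcal/day.
Carbohydrate energy = 56% × 3242.5187 = 1815.8104 kcal.
Carbohydrate = 1815.8104 ÷ 4 kcal/g = 453.9526 g.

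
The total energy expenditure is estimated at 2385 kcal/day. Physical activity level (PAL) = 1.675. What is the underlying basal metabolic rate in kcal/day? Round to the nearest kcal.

1424 kcal/day

BMR = TEE ÷ activity factor = 2385 ÷ 1.675 = 1423.8806 kcal/day.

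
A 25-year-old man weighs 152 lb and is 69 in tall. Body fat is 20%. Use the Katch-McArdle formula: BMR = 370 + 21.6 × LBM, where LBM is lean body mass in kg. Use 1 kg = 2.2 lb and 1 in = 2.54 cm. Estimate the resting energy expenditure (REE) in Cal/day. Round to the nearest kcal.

Convert to metric: weight = 152 ÷ 2.2 = 69.0909 kg; height = 69 × 2.54 = 175.26 cm.
LBM = 69.0909 × (1 − 0.2) = 55.2727 kg. Katch-McArdle: BMR = 370 + 21.6 × 55.2727 = 1563.8909 kcal/day.

1564 Cal/day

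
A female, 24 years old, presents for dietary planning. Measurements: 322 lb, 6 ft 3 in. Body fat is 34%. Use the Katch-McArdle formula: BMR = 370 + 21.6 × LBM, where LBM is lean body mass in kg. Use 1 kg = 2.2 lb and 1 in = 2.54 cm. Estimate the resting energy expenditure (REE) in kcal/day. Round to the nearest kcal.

2457 kcal/day

Convert to metric: weight = 322 ÷ 2.2 = 146.3636 kg; height = (6×12 + 3) × 2.54 = 75 × 2.54 = 190.5 cm.
LBM = 146.3636 × (1 − 0.34) = 96.6 kg. Katch-McArdle: BMR = 370 + 21.6 × 96.6 = 2456.56 kcal/day.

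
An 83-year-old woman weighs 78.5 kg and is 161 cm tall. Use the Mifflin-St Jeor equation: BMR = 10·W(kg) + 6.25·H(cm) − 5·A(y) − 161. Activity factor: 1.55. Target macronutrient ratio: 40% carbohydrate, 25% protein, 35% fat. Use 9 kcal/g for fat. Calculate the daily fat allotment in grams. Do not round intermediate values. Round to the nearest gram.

73 g/day

Mifflin-St Jeor (female): BMR = 10(78.5) + 6.25(161) − 5(83) − 161 = 785 + 1006.25 − 415 − 161 = 1215.25 kcal/day.
TEE = 1215.25 × 1.55 = 1883.6375 kcal/day.
Fat energy = 35% × 1883.6375 = 659.2731 kcal.
Fat = 659.2731 ÷ 9 kcal/g = 73.2526 g.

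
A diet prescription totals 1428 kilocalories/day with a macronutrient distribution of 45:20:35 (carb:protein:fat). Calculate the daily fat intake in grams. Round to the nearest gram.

56 g/day

Fat energy = 35% × 1428 = 499.8 kcal.
At 9 kcal/g: 499.8 ÷ 9 = 55.5333 g.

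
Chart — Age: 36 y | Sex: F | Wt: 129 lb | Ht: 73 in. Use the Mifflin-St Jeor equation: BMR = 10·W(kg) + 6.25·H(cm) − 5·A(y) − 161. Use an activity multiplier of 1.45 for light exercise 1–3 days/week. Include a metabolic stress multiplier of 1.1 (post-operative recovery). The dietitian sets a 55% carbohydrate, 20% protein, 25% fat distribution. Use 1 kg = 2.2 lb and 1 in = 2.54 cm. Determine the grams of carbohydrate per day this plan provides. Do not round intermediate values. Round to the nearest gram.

Convert to metric: weight = 129 ÷ 2.2 = 58.6364 kg; height = 73 × 2.54 = 185.42 cm.
Mifflin-St Jeor (female): BMR = 10(58.6364) + 6.25(185.42) − 5(36) − 161 = 586.3636 + 1158.875 − 180 − 161 = 1404.2386 kcal/day.
TEE = 1404.2386 × 1.45 = 2036.146 kcal/day.
With stress factor 1.1: 2036.146 × 1.1 = 2239.7606 kcal/day.
Carbohydrate energy = 55% × 2239.7606 = 1231.8683 kcal.
Carbohydrate = 1231.8683 ÷ 4 kcal/g = 307.9671 g.

308 g/day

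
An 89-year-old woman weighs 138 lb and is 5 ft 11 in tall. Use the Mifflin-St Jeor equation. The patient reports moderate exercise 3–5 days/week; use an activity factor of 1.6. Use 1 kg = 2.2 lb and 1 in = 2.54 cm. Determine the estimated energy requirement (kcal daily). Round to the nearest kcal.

1837 kcal daily

Convert to metric: weight = 138 ÷ 2.2 = 62.7273 kg; height = (5×12 + 11) × 2.54 = 71 × 2.54 = 180.34 cm.
Mifflin-St Jeor (female): BMR = 10(62.7273) + 6.25(180.34) − 5(89) − 161 = 627.2727 + 1127.125 − 445 − 161 = 1148.3977 kcal/day.
TEE = BMR × activity factor = 1148.3977 × 1.6 = 1837.4364 kcal/day.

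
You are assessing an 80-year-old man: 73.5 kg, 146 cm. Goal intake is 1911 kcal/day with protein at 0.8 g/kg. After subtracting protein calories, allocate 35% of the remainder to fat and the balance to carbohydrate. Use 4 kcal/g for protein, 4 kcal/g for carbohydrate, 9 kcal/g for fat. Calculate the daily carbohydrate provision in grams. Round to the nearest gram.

Protein = 0.8 × 73.5 = 58.8 g → 58.8 × 4 = 235.2 kcal.
Non-protein calories = 1911 − 235.2 = 1675.8 kcal.
Fat: 35% × 1675.8 = 586.53 kcal; carbohydrate: 1089.27 kcal.
Carbohydrate: 1089.27 kcal ÷ 4 kcal/g = 272.3175 g.

272 g/day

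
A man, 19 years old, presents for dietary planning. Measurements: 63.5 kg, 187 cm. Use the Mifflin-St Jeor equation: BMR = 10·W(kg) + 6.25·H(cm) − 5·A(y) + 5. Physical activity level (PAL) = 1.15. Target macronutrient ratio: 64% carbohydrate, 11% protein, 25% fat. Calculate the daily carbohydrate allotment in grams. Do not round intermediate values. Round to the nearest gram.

315 g/day

Mifflin-St Jeor (male): BMR = 10(63.5) + 6.25(187) − 5(19) + 5 = 635 + 1168.75 − 95 + 5 = 1713.75 kcal/day.
TEE = 1713.75 × 1.15 = 1970.8125 kcal/day.
Carbohydrate energy = 64% × 1970.8125 = 1261.32 kcal.
Carbohydrate = 1261.32 ÷ 4 kcal/g = 315.33 g.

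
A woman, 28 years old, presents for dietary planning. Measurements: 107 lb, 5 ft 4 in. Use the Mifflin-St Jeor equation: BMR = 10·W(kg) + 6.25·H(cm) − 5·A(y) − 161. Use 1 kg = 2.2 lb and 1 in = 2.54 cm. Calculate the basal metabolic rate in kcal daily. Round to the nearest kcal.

1201 kcal daily

Convert to metric: weight = 107 ÷ 2.2 = 48.6364 kg; height = (5×12 + 4) × 2.54 = 64 × 2.54 = 162.56 cm.
Mifflin-St Jeor (female): BMR = 10(48.6364) + 6.25(162.56) − 5(28) − 161 = 486.3636 + 1016 − 140 − 161 = 1201.3636 kcal/day.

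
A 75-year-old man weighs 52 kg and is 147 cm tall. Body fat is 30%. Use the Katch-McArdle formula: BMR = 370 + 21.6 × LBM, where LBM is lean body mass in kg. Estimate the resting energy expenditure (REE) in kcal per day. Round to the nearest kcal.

LBM = 52 × (1 − 0.3) = 36.4 kg. Katch-McArdle: BMR = 370 + 21.6 × 36.4 = 1156.24 kcal/day.

1156 kcal per day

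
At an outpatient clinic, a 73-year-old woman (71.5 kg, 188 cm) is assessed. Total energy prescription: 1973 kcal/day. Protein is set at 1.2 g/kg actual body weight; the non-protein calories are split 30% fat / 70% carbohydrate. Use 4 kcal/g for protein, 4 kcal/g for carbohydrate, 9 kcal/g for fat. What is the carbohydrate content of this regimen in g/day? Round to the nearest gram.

285 g/day

Protein = 1.2 × 71.5 = 85.8 g → 85.8 × 4 = 343.2 kcal.
Non-protein calories = 1973 − 343.2 = 1629.8 kcal.
Fat: 30% × 1629.8 = 488.94 kcal; carbohydrate: 1140.86 kcal.
Carbohydrate: 1140.86 kcal ÷ 4 kcal/g = 285.215 g.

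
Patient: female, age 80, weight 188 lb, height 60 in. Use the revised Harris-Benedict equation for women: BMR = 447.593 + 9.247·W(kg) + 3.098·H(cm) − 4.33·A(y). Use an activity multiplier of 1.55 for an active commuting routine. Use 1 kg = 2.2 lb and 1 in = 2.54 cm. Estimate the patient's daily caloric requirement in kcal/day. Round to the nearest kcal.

Convert to metric: weight = 188 ÷ 2.2 = 85.4545 kg; height = 60 × 2.54 = 152.4 cm.
Harris-Benedict: BMR = 447.593 + 9.247(85.4545) + 3.098(152.4) − 4.33(80) = 1363.5264 kcal/day.
TEE = BMR × activity factor = 1363.5264 × 1.55 = 2113.4659 kcal/day.

2113 kcal/day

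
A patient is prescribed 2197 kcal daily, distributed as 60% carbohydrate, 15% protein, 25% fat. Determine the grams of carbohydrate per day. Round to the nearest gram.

Carbohydrate energy = 60% × 2197 = 1318.2 kcal.
At 4 kcal/g: 1318.2 ÷ 4 = 329.55 g.

330 g/day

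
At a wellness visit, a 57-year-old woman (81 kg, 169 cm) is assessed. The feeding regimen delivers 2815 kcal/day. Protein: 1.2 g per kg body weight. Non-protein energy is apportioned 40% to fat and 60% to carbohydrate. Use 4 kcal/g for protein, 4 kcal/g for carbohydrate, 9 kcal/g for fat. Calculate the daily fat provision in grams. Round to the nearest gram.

108 g/day

Protein = 1.2 × 81 = 97.2 g → 97.2 × 4 = 388.8 kcal.
Non-protein calories = 2815 − 388.8 = 2426.2 kcal.
Fat: 40% × 2426.2 = 970.48 kcal; carbohydrate: 1455.72 kcal.
Fat: 970.48 kcal ÷ 9 kcal/g = 107.8311 g.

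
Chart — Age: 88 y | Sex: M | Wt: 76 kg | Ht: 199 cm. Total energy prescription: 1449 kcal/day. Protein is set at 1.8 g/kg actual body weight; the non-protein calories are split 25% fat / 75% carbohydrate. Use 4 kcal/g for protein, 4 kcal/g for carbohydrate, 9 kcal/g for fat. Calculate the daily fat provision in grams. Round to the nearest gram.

25 g/day

Protein = 1.8 × 76 = 136.8 g → 136.8 × 4 = 547.2 kcal.
Non-protein calories = 1449 − 547.2 = 901.8 kcal.
Fat: 25% × 901.8 = 225.45 kcal; carbohydrate: 676.35 kcal.
Fat: 225.45 kcal ÷ 9 kcal/g = 25.05 g.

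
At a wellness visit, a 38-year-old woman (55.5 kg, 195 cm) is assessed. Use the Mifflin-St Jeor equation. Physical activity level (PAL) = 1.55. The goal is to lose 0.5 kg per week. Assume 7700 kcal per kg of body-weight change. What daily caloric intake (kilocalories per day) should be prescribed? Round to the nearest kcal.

Mifflin-St Jeor (female): BMR = 10(55.5) + 6.25(195) − 5(38) − 161 = 555 + 1218.75 − 190 − 161 = 1422.75 kcal/day.
TEE = 1422.75 × 1.55 = 2205.2625 kcal/day.
Required daily deficit = 0.5 × 7700 ÷ 7 = 550 kcal/day.
Target intake = 2205.2625 − 550 = 1655.2625 kcal/day.

1655 kilocalories per day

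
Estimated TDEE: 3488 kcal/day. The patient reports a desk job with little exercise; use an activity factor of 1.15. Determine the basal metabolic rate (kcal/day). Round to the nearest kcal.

3033 kcal/day

BMR = TEE ÷ activity factor = 3488 ÷ 1.15 = 3033.0435 kcal/day.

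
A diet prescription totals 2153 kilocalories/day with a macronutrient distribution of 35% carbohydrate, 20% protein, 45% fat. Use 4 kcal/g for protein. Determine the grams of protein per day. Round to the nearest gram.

108 g/day

Protein energy = 20% × 2153 = 430.6 kcal.
At 4 kcal/g: 430.6 ÷ 4 = 107.65 g.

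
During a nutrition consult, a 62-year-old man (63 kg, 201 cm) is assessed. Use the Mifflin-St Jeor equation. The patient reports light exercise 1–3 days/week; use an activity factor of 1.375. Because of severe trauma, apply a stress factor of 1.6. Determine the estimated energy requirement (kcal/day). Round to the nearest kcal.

3479 kcal/day

Mifflin-St Jeor (male): BMR = 10(63) + 6.25(201) − 5(62) + 5 = 630 + 1256.25 − 310 + 5 = 1581.25 kcal/day.
TEE = BMR × activity factor = 1581.25 × 1.375 = 2174.2188 kcal/day.
Apply stress factor: 2174.2188 × 1.6 = 3478.75 kcal/day.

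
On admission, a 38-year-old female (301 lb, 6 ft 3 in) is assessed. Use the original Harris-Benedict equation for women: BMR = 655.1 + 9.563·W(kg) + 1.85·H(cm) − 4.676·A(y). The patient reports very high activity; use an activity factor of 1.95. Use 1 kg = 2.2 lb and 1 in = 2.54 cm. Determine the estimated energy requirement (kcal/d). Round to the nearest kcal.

Convert to metric: weight = 301 ÷ 2.2 = 136.8182 kg; height = (6×12 + 3) × 2.54 = 75 × 2.54 = 190.5 cm.
Harris-Benedict: BMR = 655.1 + 9.563(136.8182) + 1.85(190.5) − 4.676(38) = 2138.2293 kcal/day.
TEE = BMR × activity factor = 2138.2293 × 1.95 = 4169.5471 kcal/day.

4170 kcal/d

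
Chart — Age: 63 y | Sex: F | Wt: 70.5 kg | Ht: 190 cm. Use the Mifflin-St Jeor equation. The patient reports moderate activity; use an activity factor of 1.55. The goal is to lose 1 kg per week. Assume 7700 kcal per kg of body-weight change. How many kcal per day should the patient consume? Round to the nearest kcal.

Mifflin-St Jeor (female): BMR = 10(70.5) + 6.25(190) − 5(63) − 161 = 705 + 1187.5 − 315 − 161 = 1416.5 kcal/day.
TEE = 1416.5 × 1.55 = 2195.575 kcal/day.
Required daily deficit = 1 × 7700 ÷ 7 = 1100 kcal/day.
Target intake = 2195.575 − 1100 = 1095.575 kcal/day.

1096 kcal per day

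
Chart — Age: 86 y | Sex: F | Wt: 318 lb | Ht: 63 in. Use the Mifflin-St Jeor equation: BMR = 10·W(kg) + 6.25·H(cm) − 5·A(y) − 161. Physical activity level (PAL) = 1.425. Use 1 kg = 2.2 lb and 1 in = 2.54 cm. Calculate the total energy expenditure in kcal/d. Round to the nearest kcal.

2643 kcal/d

Convert to metric: weight = 318 ÷ 2.2 = 144.5455 kg; height = 63 × 2.54 = 160.02 cm.
Mifflin-St Jeor (female): BMR = 10(144.5455) + 6.25(160.02) − 5(86) − 161 = 1445.4545 + 1000.125 − 430 − 161 = 1854.5795 kcal/day.
TEE = BMR × activity factor = 1854.5795 × 1.425 = 2642.7759 kcal/day.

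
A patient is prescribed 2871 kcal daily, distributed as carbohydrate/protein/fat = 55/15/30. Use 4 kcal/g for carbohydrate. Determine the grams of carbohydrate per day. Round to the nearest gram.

395 g/day

Carbohydrate energy = 55% × 2871 = 1579.05 kcal.
At 4 kcal/g: 1579.05 ÷ 4 = 394.7625 g.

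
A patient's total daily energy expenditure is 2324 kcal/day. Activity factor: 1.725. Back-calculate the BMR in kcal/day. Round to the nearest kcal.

BMR = TEE ÷ activity factor = 2324 ÷ 1.725 = 1347.2464 kcal/day.

1347 kcal/day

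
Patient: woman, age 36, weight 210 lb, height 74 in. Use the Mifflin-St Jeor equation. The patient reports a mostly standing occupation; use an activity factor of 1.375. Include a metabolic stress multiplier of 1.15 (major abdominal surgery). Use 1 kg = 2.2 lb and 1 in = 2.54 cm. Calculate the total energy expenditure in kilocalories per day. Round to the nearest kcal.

2828 kilocalories per day

Convert to metric: weight = 210 ÷ 2.2 = 95.4545 kg; height = 74 × 2.54 = 187.96 cm.
Mifflin-St Jeor (female): BMR = 10(95.4545) + 6.25(187.96) − 5(36) − 161 = 954.5455 + 1174.75 − 180 − 161 = 1788.2955 kcal/day.
TEE = BMR × activity factor = 1788.2955 × 1.375 = 2458.9062 kcal/day.
Apply stress factor: 2458.9062 × 1.15 = 2827.7422 kcal/day.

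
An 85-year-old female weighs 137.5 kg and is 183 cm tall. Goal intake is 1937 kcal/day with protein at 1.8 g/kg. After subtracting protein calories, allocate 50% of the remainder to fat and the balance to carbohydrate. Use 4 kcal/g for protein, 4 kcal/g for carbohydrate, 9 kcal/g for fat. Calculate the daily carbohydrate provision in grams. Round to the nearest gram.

Protein = 1.8 × 137.5 = 247.5 g → 247.5 × 4 = 990 kcal.
Non-protein calories = 1937 − 990 = 947 kcal.
Fat: 50% × 947 = 473.5 kcal; carbohydrate: 473.5 kcal.
Carbohydrate: 473.5 kcal ÷ 4 kcal/g = 118.375 g.

118 g/day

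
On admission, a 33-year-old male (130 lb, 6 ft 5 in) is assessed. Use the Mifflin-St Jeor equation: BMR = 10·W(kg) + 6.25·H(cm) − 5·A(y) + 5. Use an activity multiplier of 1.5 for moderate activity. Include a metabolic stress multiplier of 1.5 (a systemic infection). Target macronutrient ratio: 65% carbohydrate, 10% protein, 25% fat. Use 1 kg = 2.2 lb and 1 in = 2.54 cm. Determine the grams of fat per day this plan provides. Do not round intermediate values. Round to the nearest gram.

103 g/day

Convert to metric: weight = 130 ÷ 2.2 = 59.0909 kg; height = (6×12 + 5) × 2.54 = 77 × 2.54 = 195.58 cm.
Mifflin-St Jeor (male): BMR = 10(59.0909) + 6.25(195.58) − 5(33) + 5 = 590.9091 + 1222.375 − 165 + 5 = 1653.2841 kcal/day.
TEE = 1653.2841 × 1.5 = 2479.9261 kcal/day.
With stress factor 1.5: 2479.9261 × 1.5 = 3719.8892 kcal/day.
Fat energy = 25% × 3719.8892 = 929.9723 kcal.
Fat = 929.9723 ÷ 9 kcal/g = 103.3303 g.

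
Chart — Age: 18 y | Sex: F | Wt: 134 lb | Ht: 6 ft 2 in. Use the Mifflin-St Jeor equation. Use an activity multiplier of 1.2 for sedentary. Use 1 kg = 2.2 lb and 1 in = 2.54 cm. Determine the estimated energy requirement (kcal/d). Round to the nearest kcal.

Convert to metric: weight = 134 ÷ 2.2 = 60.9091 kg; height = (6×12 + 2) × 2.54 = 74 × 2.54 = 187.96 cm.
Mifflin-St Jeor (female): BMR = 10(60.9091) + 6.25(187.96) − 5(18) − 161 = 609.0909 + 1174.75 − 90 − 161 = 1532.8409 kcal/day.
TEE = BMR × activity factor = 1532.8409 × 1.2 = 1839.4091 kcal/day.

1839 kcal/d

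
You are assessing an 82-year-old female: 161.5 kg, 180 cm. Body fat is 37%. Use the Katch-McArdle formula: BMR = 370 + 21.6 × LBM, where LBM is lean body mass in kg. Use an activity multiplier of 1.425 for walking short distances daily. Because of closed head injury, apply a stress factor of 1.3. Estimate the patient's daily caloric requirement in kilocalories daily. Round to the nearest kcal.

4757 kilocalories daily

LBM = 161.5 × (1 − 0.37) = 101.745 kg. Katch-McArdle: BMR = 370 + 21.6 × 101.745 = 2567.692 kcal/day.
TEE = BMR × activity factor = 2567.692 × 1.425 = 3658.9611 kcal/day.
Apply stress factor: 3658.9611 × 1.3 = 4756.6494 kcal/day.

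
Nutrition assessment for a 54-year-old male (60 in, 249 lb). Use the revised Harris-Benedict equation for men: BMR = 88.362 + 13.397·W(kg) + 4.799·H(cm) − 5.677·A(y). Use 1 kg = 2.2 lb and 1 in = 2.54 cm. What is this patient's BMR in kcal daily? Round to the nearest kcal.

Convert to metric: weight = 249 ÷ 2.2 = 113.1818 kg; height = 60 × 2.54 = 152.4 cm.
Harris-Benedict: BMR = 88.362 + 13.397(113.1818) + 4.799(152.4) − 5.677(54) = 2029.4684 kcal/day.

2029 kcal daily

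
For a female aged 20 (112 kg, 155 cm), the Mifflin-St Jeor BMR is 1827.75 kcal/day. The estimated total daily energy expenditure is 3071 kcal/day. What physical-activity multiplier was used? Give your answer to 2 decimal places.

1.68

Activity factor = TEE ÷ BMR = 3071 ÷ 1827.75 = 1.68.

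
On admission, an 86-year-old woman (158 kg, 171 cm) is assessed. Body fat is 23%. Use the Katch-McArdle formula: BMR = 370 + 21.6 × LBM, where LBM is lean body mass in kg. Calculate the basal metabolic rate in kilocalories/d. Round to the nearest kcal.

2998 kilocalories/d

LBM = 158 × (1 − 0.23) = 121.66 kg. Katch-McArdle: BMR = 370 + 21.6 × 121.66 = 2997.856 kcal/day.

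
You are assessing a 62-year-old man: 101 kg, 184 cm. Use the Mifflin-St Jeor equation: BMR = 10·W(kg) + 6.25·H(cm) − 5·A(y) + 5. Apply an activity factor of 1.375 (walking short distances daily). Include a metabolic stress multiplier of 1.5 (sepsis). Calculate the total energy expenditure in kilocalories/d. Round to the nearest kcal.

Mifflin-St Jeor (male): BMR = 10(101) + 6.25(184) − 5(62) + 5 = 1010 + 1150 − 310 + 5 = 1855 kcal/day.
TEE = BMR × activity factor = 1855 × 1.375 = 2550.625 kcal/day.
Apply stress factor: 2550.625 × 1.5 = 3825.9375 kcal/day.

3826 kilocalories/d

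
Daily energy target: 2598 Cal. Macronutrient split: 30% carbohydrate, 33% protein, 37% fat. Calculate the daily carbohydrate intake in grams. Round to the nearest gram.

Carbohydrate energy = 30% × 2598 = 779.4 kcal.
At 4 kcal/g: 779.4 ÷ 4 = 194.85 g.

195 g/day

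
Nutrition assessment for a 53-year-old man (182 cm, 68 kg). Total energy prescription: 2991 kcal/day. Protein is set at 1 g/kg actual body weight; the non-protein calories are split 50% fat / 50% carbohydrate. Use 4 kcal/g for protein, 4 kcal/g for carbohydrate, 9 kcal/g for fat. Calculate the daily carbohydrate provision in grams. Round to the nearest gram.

340 g/day

Protein = 1 × 68 = 68 g → 68 × 4 = 272 kcal.
Non-protein calories = 2991 − 272 = 2719 kcal.
Fat: 50% × 2719 = 1359.5 kcal; carbohydrate: 1359.5 kcal.
Carbohydrate: 1359.5 kcal ÷ 4 kcal/g = 339.875 g.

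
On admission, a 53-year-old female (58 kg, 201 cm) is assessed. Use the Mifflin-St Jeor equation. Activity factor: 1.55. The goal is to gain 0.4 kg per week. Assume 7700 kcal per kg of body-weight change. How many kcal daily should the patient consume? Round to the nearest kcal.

Mifflin-St Jeor (female): BMR = 10(58) + 6.25(201) − 5(53) − 161 = 580 + 1256.25 − 265 − 161 = 1410.25 kcal/day.
TEE = 1410.25 × 1.55 = 2185.8875 kcal/day.
Required daily surplus = 0.4 × 7700 ÷ 7 = 440 kcal/day.
Target intake = 2185.8875 + 440 = 2625.8875 kcal/day.

2626 kcal daily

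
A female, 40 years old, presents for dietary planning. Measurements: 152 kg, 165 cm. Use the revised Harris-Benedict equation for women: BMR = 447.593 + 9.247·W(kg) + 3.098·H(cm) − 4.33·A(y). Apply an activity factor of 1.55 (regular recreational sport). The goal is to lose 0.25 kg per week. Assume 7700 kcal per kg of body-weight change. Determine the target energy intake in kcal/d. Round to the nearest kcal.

Harris-Benedict: BMR = 447.593 + 9.247(152) + 3.098(165) − 4.33(40) = 2191.107 kcal/day.
TEE = 2191.107 × 1.55 = 3396.2159 kcal/day.
Required daily deficit = 0.25 × 7700 ÷ 7 = 275 kcal/day.
Target intake = 3396.2159 − 275 = 3121.2159 kcal/day.

3121 kcal/d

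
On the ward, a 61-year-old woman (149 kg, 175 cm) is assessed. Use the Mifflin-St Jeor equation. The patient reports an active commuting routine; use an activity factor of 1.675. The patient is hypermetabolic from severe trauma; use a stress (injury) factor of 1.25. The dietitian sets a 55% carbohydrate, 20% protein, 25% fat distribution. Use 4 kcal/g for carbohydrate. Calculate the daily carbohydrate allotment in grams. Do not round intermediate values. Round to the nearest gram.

Mifflin-St Jeor (female): BMR = 10(149) + 6.25(175) − 5(61) − 161 = 1490 + 1093.75 − 305 − 161 = 2117.75 kcal/day.
TEE = 2117.75 × 1.675 = 3547.2313 kcal/day.
With stress factor 1.25: 3547.2313 × 1.25 = 4434.0391 kcal/day.
Carbohydrate energy = 55% × 4434.0391 = 2438.7215 kcal.
Carbohydrate = 2438.7215 ÷ 4 kcal/g = 609.6804 g.

610 g/day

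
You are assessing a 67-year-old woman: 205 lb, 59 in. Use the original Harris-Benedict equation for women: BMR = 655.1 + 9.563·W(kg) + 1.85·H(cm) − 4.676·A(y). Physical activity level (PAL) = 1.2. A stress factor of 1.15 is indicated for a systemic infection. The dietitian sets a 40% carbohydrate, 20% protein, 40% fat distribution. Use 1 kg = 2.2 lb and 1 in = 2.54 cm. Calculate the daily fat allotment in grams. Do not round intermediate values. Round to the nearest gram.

93 g/day

Convert to metric: weight = 205 ÷ 2.2 = 93.1818 kg; height = 59 × 2.54 = 149.86 cm.
Harris-Benedict: BMR = 655.1 + 9.563(93.1818) + 1.85(149.86) − 4.676(67) = 1510.1467 kcal/day.
TEE = 1510.1467 × 1.2 = 1812.1761 kcal/day.
With stress factor 1.15: 1812.1761 × 1.15 = 2084.0025 kcal/day.
Fat energy = 40% × 2084.0025 = 833.601 kcal.
Fat = 833.601 ÷ 9 kcal/g = 92.6223 g.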